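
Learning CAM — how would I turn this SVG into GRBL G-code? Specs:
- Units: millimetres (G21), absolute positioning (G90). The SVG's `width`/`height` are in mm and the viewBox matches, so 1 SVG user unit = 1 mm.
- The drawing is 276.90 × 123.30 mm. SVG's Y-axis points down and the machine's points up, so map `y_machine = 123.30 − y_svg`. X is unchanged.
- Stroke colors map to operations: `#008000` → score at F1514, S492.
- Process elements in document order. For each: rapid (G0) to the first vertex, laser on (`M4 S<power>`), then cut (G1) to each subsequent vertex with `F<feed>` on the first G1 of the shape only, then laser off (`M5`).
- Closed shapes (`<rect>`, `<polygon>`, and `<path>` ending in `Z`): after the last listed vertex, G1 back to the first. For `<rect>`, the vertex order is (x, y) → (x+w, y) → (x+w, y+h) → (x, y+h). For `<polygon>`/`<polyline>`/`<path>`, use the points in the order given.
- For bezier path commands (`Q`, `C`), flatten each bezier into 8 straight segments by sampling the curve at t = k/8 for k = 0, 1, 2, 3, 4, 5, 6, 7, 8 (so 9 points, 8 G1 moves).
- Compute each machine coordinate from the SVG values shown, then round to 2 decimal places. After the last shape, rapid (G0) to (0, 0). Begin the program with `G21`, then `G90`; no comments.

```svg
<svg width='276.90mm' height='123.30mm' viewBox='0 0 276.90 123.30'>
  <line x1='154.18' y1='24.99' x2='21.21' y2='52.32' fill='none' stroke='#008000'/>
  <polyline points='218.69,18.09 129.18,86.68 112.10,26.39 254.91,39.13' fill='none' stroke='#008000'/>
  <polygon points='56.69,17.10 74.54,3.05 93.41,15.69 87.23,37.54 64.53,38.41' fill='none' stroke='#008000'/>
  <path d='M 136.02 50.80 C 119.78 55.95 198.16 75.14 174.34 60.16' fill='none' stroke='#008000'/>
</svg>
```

G21
G90
G0 X154.18 Y98.31
M4 S492
G1 X21.21 Y70.98 F1514
M5
G0 X218.69 Y105.21
M4 S492
G1 X129.18 Y36.62 F1514
G1 X112.10 Y96.91
G1 X254.91 Y84.17
M5
G0 X56.69 Y106.20
M4 S492
G1 X74.54 Y120.25 F1514
G1 X93.41 Y107.61
G1 X87.23 Y85.76
G1 X64.53 Y84.89
G1 X56.69 Y106.20
M5
G0 X136.02 Y72.50
M4 S492
G1 X133.98 Y70.00 F1514
G1 X138.51 Y66.76
G1 X147.29 Y63.33
G1 X158.02 Y60.27
G1 X168.40 Y58.16
G1 X176.12 Y57.56
G1 X178.87 Y59.03
G1 X174.34 Y63.14
M5
G0 X0.00 Y0.00

viewBox `0 0 276.90 123.30` with mm width/height → 1 unit = 1 mm. Flip: y_m = 123.30 − y_svg.

**Shape 1** — `<line>` line segment, stroke `#008000` → score (S492, F1514). Machine vertices: (154.18,98.31) → (21.21,70.98). Open path.

**Shape 2** — `<polyline>` open polyline, stroke `#008000` → score (S492, F1514). Machine vertices: (218.69,105.21) → (129.18,36.62) → (112.10,96.91) → (254.91,84.17). Open path.

**Shape 3** — `<polygon>` regular polygon, stroke `#008000` → score (S492, F1514). Machine vertices: (56.69,106.20) → (74.54,120.25) → (93.41,107.61) → (87.23,85.76) → (64.53,84.89) → (56.69,106.20). Closed: final G1 returns to the first vertex.

**Shape 4** — `<path>` cubic bezier, stroke `#008000` → score (S492, F1514). Control points (SVG): P0=(136.02,50.80), P1=(119.78,55.95), P2=(198.16,75.14), P3=(174.34,60.16); sampled at t=k/8. Machine vertices: (136.02,72.50) → (133.98,70.00) → (138.51,66.76) → (147.29,63.33) → (158.02,60.27) → (168.40,58.16) → (176.12,57.56) → (178.87,59.03) → (174.34,63.14). Open path.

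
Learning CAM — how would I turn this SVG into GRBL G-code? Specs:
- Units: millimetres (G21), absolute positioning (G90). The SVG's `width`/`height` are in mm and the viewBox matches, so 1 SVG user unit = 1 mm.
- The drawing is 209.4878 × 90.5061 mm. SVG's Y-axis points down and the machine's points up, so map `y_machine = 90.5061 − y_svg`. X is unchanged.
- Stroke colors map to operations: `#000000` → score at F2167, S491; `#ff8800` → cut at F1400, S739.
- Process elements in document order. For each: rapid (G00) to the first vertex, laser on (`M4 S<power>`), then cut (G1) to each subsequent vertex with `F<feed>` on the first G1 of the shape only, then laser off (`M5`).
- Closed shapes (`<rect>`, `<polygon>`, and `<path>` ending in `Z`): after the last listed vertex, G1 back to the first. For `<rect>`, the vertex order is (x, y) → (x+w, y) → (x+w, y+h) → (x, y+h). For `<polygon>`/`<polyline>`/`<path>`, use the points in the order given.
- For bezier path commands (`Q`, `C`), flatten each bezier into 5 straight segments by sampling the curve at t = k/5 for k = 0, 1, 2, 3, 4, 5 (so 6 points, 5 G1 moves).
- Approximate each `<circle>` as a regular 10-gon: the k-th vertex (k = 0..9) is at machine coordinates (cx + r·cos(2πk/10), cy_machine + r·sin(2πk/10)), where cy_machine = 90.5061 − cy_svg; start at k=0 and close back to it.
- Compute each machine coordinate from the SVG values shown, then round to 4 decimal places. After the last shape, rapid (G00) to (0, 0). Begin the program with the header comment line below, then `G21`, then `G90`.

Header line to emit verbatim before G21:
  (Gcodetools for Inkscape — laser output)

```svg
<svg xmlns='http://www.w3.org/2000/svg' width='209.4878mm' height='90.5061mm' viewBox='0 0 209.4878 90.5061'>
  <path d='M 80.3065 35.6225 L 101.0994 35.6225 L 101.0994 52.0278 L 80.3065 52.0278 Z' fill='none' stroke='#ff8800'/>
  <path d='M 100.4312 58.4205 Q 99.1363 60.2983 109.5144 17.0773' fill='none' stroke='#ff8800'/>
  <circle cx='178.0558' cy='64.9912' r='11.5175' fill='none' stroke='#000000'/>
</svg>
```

viewBox `0 0 209.4878 90.5061` with mm width/height → 1 unit = 1 mm. Flip: y_m = 90.5061 − y_svg.

**Shape 1** — `<path>` rectangle, stroke `#ff8800` → cut (S739, F1400). Machine vertices: (80.3065,54.8836) → (101.0994,54.8836) → (101.0994,38.4783) → (80.3065,38.4783) → (80.3065,54.8836). Closed: final G1 returns to the first vertex.

**Shape 2** — `<path>` quadratic bezier, stroke `#ff8800` → cut (S739, F1400). Control points (SVG): P0=(100.4312,58.4205), P1=(99.1363,60.2983), P2=(109.5144,17.0773); sampled at t=k/5. Machine vertices: (100.4312,32.0856) → (100.3802,33.1384) → (101.2630,37.7992) → (103.0796,46.0678) → (105.8301,57.9444) → (109.5144,73.4288). Open path.

**Shape 3** — `<circle>` circle, stroke `#000000` → score (S491, F2167). Machine vertices: (189.5733,25.5149) → (187.3737,32.2847) → (181.6149,36.4687) → (174.4967,36.4687) → (168.7379,32.2847) → (166.5383,25.5149) → (168.7379,18.7451) → (174.4967,14.5611) → (181.6149,14.5611) → (187.3737,18.7451) → (189.5733,25.5149). Closed: final G1 returns to the first vertex.

(Gcodetools for Inkscape — laser output)
G21
G90
G00 X80.3065 Y54.8836
M4 S739
G1 X101.0994 Y54.8836 F1400
G1 X101.0994 Y38.4783
G1 X80.3065 Y38.4783
G1 X80.3065 Y54.8836
M5
G00 X100.4312 Y32.0856
M4 S739
G1 X100.3802 Y33.1384 F1400
G1 X101.2630 Y37.7992
G1 X103.0796 Y46.0678
G1 X105.8301 Y57.9444
G1 X109.5144 Y73.4288
M5
G00 X189.5733 Y25.5149
M4 S491
G1 X187.3737 Y32.2847 F2167
G1 X181.6149 Y36.4687
G1 X174.4967 Y36.4687
G1 X168.7379 Y32.2847
G1 X166.5383 Y25.5149
G1 X168.7379 Y18.7451
G1 X174.4967 Y14.5611
G1 X181.6149 Y14.5611
G1 X187.3737 Y18.7451
G1 X189.5733 Y25.5149
M5
G00 X0.0000 Y0.0000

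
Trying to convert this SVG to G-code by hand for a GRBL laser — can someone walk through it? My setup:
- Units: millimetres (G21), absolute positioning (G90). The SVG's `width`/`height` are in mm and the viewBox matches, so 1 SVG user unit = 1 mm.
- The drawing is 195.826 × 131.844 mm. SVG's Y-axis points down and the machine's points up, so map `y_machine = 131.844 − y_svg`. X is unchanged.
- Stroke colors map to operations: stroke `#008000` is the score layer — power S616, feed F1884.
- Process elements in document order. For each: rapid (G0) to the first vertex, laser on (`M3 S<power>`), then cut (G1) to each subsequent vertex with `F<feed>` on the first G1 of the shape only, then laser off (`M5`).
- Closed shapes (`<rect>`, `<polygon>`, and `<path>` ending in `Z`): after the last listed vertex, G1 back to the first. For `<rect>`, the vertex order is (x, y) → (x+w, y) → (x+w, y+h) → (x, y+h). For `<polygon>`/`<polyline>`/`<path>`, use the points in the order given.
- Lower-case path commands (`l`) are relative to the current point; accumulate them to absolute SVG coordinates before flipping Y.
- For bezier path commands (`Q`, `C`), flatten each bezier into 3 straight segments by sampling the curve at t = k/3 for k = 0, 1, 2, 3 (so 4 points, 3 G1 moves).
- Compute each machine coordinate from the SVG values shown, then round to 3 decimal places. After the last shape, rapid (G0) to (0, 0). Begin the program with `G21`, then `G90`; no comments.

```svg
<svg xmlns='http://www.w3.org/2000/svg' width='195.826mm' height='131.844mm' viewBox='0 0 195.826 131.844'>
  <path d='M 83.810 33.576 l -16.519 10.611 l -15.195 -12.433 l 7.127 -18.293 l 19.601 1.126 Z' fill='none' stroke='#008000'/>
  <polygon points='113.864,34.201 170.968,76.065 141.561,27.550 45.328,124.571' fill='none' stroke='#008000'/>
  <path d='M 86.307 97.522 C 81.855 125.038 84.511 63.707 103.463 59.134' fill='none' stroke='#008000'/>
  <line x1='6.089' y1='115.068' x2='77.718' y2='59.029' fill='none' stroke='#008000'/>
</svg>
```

G21
G90
G0 X83.810 Y98.268
M3 S616
G1 X67.291 Y87.657 F1884
G1 X52.096 Y100.090
G1 X59.223 Y118.383
G1 X78.824 Y117.257
G1 X83.810 Y98.268
M5
G0 X113.864 Y97.643
M3 S616
G1 X170.968 Y55.779 F1884
G1 X141.561 Y104.294
G1 X45.328 Y7.273
G1 X113.864 Y97.643
M5
G0 X86.307 Y34.322
M3 S616
G1 X84.565 Y31.029 F1884
G1 X89.603 Y54.610
G1 X103.463 Y72.710
M5
G0 X6.089 Y16.776
M3 S616
G1 X77.718 Y72.815 F1884
M5
G0 X0.000 Y0.000

1 u = 1 mm; y_m = 131.844 − y.

[1] `<path>` regular polygon, #008000→score S616 F1884: (83.810,98.268) → (67.291,87.657) → (52.096,100.090) → (59.223,118.383) → (78.824,117.257) → (83.810,98.268) (closed)

[2] `<polygon>` closed polygon, #008000→score S616 F1884: (113.864,97.643) → (170.968,55.779) → (141.561,104.294) → (45.328,7.273) → (113.864,97.643) (closed)

[3] `<path>` cubic bezier, #008000→score S616 F1884: (86.307,34.322) → (84.565,31.029) → (89.603,54.610) → (103.463,72.710)

[4] `<line>` line segment, #008000→score S616 F1884: (6.089,16.776) → (77.718,72.815)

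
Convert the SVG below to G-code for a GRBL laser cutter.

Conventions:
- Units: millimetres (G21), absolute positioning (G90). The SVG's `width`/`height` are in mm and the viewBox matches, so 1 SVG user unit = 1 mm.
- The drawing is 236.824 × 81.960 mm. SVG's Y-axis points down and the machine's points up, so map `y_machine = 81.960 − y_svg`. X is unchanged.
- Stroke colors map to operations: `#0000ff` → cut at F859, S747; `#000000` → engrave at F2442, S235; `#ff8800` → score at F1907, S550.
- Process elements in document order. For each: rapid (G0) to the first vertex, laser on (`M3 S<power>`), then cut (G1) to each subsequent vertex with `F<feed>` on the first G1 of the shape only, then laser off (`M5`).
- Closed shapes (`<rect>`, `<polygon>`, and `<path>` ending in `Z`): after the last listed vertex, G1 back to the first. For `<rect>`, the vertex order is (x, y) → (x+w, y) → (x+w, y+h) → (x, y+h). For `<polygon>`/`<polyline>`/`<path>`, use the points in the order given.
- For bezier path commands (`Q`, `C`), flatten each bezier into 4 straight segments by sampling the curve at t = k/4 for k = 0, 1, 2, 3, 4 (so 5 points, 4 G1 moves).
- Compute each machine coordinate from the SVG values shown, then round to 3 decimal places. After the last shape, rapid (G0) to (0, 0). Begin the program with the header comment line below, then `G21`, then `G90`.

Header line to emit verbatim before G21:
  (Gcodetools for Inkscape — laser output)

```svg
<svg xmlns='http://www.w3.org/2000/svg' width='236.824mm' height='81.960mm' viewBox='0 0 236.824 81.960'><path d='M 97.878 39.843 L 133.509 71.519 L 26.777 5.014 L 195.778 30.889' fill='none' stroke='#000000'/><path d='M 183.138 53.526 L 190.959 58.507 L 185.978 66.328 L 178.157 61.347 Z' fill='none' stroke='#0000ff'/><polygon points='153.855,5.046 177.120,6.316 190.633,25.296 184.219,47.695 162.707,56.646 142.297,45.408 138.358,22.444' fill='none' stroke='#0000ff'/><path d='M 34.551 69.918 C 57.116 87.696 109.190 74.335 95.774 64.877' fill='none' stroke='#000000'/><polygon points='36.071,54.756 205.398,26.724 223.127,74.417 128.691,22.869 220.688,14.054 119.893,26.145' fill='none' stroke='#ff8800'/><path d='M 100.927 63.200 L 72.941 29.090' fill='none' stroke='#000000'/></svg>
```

(Gcodetools for Inkscape — laser output)
G21
G90
G0 X97.878 Y42.117
M3 S235
G1 X133.509 Y10.441 F2442
G1 X26.777 Y76.946
G1 X195.778 Y51.071
M5
G0 X183.138 Y28.434
M3 S747
G1 X190.959 Y23.453 F859
G1 X185.978 Y15.632
G1 X178.157 Y20.613
G1 X183.138 Y28.434
M5
G0 X153.855 Y76.914
M3 S747
G1 X177.120 Y75.644 F859
G1 X190.633 Y56.664
G1 X184.219 Y34.265
G1 X162.707 Y25.314
G1 X142.297 Y36.552
G1 X138.358 Y59.516
G1 X153.855 Y76.914
M5
G0 X34.551 Y12.042
M3 S235
G1 X55.523 Y4.000 F2442
G1 X78.655 Y4.349
G1 X95.041 Y9.805
G1 X95.774 Y17.083
M5
G0 X36.071 Y27.204
M3 S550
G1 X205.398 Y55.236 F1907
G1 X223.127 Y7.543
G1 X128.691 Y59.091
G1 X220.688 Y67.906
G1 X119.893 Y55.815
G1 X36.071 Y27.204
M5
G0 X100.927 Y18.760
M3 S235
G1 X72.941 Y52.870 F2442
M5
G0 X0.000 Y0.000

1 u = 1 mm; y_m = 81.960 − y.

[1] `<path>` open polyline, #000000→engrave S235 F2442: (97.878,42.117) → (133.509,10.441) → (26.777,76.946) → (195.778,51.071)

[2] `<path>` regular polygon, #0000ff→cut S747 F859: (183.138,28.434) → (190.959,23.453) → (185.978,15.632) → (178.157,20.613) → (183.138,28.434) (closed)

[3] `<polygon>` regular polygon, #0000ff→cut S747 F859: (153.855,76.914) → (177.120,75.644) → (190.633,56.664) → (184.219,34.265) → (162.707,25.314) → (142.297,36.552) → (138.358,59.516) → (153.855,76.914) (closed)

[4] `<path>` cubic bezier, #000000→engrave S235 F2442: (34.551,12.042) → (55.523,4.000) → (78.655,4.349) → (95.041,9.805) → (95.774,17.083)

[5] `<polygon>` closed polygon, #ff8800→score S550 F1907: (36.071,27.204) → (205.398,55.236) → (223.127,7.543) → (128.691,59.091) → (220.688,67.906) → (119.893,55.815) → (36.071,27.204) (closed)

[6] `<path>` line segment, #000000→engrave S235 F2442: (100.927,18.760) → (72.941,52.870)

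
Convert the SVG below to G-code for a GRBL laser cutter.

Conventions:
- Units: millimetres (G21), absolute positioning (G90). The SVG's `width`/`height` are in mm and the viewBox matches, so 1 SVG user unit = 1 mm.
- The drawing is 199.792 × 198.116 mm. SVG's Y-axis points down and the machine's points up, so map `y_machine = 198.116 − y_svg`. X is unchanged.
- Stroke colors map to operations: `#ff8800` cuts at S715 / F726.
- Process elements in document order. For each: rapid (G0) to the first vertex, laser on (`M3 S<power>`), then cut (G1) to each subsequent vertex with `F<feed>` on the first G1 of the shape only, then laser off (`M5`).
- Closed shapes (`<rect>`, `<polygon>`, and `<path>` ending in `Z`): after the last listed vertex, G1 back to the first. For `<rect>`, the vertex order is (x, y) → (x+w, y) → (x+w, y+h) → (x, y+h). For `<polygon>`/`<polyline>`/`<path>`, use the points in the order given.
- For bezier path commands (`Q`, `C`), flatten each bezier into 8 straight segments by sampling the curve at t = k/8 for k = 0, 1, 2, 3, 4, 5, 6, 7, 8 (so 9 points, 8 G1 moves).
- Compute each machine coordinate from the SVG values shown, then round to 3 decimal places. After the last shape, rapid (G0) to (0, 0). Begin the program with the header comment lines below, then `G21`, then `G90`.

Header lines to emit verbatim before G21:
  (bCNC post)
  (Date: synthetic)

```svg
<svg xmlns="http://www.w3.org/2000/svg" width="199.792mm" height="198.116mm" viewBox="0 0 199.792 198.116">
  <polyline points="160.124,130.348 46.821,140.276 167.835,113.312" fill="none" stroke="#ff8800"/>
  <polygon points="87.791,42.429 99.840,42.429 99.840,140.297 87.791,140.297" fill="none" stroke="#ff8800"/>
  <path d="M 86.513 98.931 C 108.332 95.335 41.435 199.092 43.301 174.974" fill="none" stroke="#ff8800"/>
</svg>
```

(bCNC post)
(Date: synthetic)
G21
G90
G0 X160.124 Y67.768
M3 S715
G1 X46.821 Y57.840 F726
G1 X167.835 Y84.804
M5
G0 X87.791 Y155.687
M3 S715
G1 X99.840 Y155.687 F726
G1 X99.840 Y57.819
G1 X87.791 Y57.819
G1 X87.791 Y155.687
M5
G0 X86.513 Y99.185
M3 S715
G1 X90.844 Y95.961 F726
G1 X88.704 Y85.429
G1 X81.937 Y70.346
G1 X72.389 Y53.468
G1 X61.907 Y37.552
G1 X52.334 Y25.355
G1 X45.517 Y19.632
G1 X43.301 Y23.142
M5
G0 X0.000 Y0.000

1 u = 1 mm; y_m = 198.116 − y.

[1] `<polyline>` open polyline, #ff8800→cut S715 F726: (160.124,67.768) → (46.821,57.840) → (167.835,84.804)

[2] `<polygon>` rectangle, #ff8800→cut S715 F726: (87.791,155.687) → (99.840,155.687) → (99.840,57.819) → (87.791,57.819) → (87.791,155.687) (closed)

[3] `<path>` cubic bezier, #ff8800→cut S715 F726: (86.513,99.185) → (90.844,95.961) → (88.704,85.429) → (81.937,70.346) → (72.389,53.468) → (61.907,37.552) → (52.334,25.355) → (45.517,19.632) → (43.301,23.142)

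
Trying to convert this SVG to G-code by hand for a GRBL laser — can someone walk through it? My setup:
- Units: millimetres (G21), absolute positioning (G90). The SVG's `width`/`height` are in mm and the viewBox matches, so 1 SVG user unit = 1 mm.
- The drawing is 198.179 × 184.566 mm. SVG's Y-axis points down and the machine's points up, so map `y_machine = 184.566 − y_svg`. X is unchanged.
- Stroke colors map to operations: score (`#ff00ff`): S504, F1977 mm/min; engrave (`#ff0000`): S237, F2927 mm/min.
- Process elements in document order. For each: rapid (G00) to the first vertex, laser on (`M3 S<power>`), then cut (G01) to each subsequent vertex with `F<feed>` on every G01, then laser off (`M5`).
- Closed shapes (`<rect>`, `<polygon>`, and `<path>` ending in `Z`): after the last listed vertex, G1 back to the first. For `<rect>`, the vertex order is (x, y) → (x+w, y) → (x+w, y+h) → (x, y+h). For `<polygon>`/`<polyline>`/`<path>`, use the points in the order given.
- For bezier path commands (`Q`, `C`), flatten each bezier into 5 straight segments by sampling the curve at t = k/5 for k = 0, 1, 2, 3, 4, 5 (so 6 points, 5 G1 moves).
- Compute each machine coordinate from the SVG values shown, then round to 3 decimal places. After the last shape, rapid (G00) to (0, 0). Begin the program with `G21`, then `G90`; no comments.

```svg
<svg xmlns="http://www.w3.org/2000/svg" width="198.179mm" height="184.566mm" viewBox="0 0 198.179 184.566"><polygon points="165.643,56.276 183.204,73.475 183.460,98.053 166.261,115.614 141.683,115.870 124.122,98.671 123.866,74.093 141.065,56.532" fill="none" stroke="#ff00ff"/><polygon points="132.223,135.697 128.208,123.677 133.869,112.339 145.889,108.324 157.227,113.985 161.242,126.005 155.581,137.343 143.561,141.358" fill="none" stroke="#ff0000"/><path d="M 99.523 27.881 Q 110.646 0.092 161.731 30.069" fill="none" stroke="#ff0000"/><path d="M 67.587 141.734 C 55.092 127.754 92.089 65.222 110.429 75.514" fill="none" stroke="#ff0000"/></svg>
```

G21
G90
G00 X165.643 Y128.290
M3 S504
G01 X183.204 Y111.091 F1977
G01 X183.460 Y86.513 F1977
G01 X166.261 Y68.952 F1977
G01 X141.683 Y68.696 F1977
G01 X124.122 Y85.895 F1977
G01 X123.866 Y110.473 F1977
G01 X141.065 Y128.034 F1977
G01 X165.643 Y128.290 F1977
M5
G00 X132.223 Y48.869
M3 S237
G01 X128.208 Y60.889 F2927
G01 X133.869 Y72.227 F2927
G01 X145.889 Y76.242 F2927
G01 X157.227 Y70.581 F2927
G01 X161.242 Y58.561 F2927
G01 X155.581 Y47.223 F2927
G01 X143.561 Y43.208 F2927
G01 X132.223 Y48.869 F2927
M5
G00 X99.523 Y156.685
M3 S237
G01 X105.571 Y165.490 F2927
G01 X114.815 Y169.674 F2927
G01 X127.257 Y169.236 F2927
G01 X142.895 Y164.177 F2927
G01 X161.731 Y154.497 F2927
M5
G00 X67.587 Y42.832
M3 S237
G01 X65.484 Y56.075 F2927
G01 X71.988 Y75.145 F2927
G01 X83.827 Y94.215 F2927
G01 X97.731 Y107.459 F2927
G01 X110.429 Y109.052 F2927
M5
G00 X0.000 Y0.000

1 u = 1 mm; y_m = 184.566 − y.

[1] `<polygon>` regular polygon, #ff00ff→score S504 F1977: (165.643,128.290) → (183.204,111.091) → (183.460,86.513) → (166.261,68.952) → (141.683,68.696) → (124.122,85.895) → (123.866,110.473) → (141.065,128.034) → (165.643,128.290) (closed)

[2] `<polygon>` regular polygon, #ff0000→engrave S237 F2927: (132.223,48.869) → (128.208,60.889) → (133.869,72.227) → (145.889,76.242) → (157.227,70.581) → (161.242,58.561) → (155.581,47.223) → (143.561,43.208) → (132.223,48.869) (closed)

[3] `<path>` quadratic bezier, #ff0000→engrave S237 F2927: (99.523,156.685) → (105.571,165.490) → (114.815,169.674) → (127.257,169.236) → (142.895,164.177) → (161.731,154.497)

[4] `<path>` cubic bezier, #ff0000→engrave S237 F2927: (67.587,42.832) → (65.484,56.075) → (71.988,75.145) → (83.827,94.215) → (97.731,107.459) → (110.429,109.052)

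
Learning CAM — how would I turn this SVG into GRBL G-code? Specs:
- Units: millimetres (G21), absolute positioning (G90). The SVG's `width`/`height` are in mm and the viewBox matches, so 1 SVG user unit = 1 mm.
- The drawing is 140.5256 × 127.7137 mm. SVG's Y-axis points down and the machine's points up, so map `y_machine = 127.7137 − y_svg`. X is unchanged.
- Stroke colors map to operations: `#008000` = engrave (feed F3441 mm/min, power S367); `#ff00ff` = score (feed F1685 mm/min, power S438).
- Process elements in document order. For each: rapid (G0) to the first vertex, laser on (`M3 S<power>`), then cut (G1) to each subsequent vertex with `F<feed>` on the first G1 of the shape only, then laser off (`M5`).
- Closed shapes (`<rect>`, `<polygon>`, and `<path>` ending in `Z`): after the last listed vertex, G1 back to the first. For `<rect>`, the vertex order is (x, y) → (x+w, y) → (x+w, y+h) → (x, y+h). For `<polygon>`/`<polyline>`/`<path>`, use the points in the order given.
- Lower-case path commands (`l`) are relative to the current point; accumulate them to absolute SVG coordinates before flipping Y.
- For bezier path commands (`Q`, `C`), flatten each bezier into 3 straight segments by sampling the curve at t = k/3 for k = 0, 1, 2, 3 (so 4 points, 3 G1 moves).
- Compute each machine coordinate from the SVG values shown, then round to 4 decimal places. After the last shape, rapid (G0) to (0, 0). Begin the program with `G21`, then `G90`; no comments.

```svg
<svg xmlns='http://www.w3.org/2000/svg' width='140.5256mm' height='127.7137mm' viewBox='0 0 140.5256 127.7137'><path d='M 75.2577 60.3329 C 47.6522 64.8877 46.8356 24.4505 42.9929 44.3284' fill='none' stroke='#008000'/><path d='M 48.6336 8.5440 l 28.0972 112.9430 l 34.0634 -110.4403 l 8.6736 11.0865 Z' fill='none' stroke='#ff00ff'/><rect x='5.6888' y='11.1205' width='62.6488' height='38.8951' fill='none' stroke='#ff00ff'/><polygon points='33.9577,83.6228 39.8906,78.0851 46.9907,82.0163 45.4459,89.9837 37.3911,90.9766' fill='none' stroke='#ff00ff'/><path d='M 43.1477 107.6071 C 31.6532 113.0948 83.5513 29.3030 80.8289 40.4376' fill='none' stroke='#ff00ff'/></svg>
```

1 u = 1 mm; y_m = 127.7137 − y.

[1] `<path>` cubic bezier, #008000→engrave S367 F3441: (75.2577,67.3808) → (55.4776,73.9231) → (46.9312,87.0584) → (42.9929,83.3853)

[2] `<path>` closed polygon, #ff00ff→score S438 F1685: (48.6336,119.1697) → (76.7308,6.2267) → (110.7942,116.6670) → (119.4678,105.5805) → (48.6336,119.1697) (closed)

[3] `<rect>` rectangle, #ff00ff→score S438 F1685: (5.6888,116.5932) → (68.3376,116.5932) → (68.3376,77.6981) → (5.6888,77.6981) → (5.6888,116.5932) (closed)

[4] `<polygon>` regular polygon, #ff00ff→score S438 F1685: (33.9577,44.0909) → (39.8906,49.6286) → (46.9907,45.6974) → (45.4459,37.7300) → (37.3911,36.7371) → (33.9577,44.0909) (closed)

[5] `<path>` cubic bezier, #ff00ff→score S438 F1685: (43.1477,20.1066) → (48.4132,37.5563) → (69.7153,73.5910) → (80.8289,87.2761)

G21
G90
G0 X75.2577 Y67.3808
M3 S367
G1 X55.4776 Y73.9231 F3441
G1 X46.9312 Y87.0584
G1 X42.9929 Y83.3853
M5
G0 X48.6336 Y119.1697
M3 S438
G1 X76.7308 Y6.2267 F1685
G1 X110.7942 Y116.6670
G1 X119.4678 Y105.5805
G1 X48.6336 Y119.1697
M5
G0 X5.6888 Y116.5932
M3 S438
G1 X68.3376 Y116.5932 F1685
G1 X68.3376 Y77.6981
G1 X5.6888 Y77.6981
G1 X5.6888 Y116.5932
M5
G0 X33.9577 Y44.0909
M3 S438
G1 X39.8906 Y49.6286 F1685
G1 X46.9907 Y45.6974
G1 X45.4459 Y37.7300
G1 X37.3911 Y36.7371
G1 X33.9577 Y44.0909
M5
G0 X43.1477 Y20.1066
M3 S438
G1 X48.4132 Y37.5563 F1685
G1 X69.7153 Y73.5910
G1 X80.8289 Y87.2761
M5
G0 X0.0000 Y0.0000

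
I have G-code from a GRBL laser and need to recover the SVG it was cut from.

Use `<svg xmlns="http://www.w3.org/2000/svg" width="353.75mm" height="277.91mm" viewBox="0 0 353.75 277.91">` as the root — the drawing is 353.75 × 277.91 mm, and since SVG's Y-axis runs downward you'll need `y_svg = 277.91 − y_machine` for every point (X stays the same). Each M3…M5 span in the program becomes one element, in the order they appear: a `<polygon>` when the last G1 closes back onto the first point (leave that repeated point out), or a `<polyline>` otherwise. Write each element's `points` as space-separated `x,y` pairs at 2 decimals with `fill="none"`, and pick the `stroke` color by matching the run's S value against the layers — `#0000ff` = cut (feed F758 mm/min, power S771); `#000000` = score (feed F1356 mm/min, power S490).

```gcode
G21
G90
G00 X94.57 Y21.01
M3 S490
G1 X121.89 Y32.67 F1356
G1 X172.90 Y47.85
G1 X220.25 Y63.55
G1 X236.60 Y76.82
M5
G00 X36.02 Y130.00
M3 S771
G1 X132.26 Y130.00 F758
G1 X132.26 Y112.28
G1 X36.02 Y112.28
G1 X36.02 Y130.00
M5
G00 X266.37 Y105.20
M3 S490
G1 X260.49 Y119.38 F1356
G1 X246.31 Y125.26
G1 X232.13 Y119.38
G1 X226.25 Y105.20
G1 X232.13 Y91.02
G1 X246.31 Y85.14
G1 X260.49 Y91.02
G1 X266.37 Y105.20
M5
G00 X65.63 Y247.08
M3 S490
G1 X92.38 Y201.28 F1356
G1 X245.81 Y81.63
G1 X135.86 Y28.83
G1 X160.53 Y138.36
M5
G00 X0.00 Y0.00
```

<svg xmlns="http://www.w3.org/2000/svg" width="353.75mm" height="277.91mm" viewBox="0 0 353.75 277.91">
  <polyline points="94.57,256.90 121.89,245.24 172.90,230.06 220.25,214.36 236.60,201.09" fill="none" stroke="#000000"/>
  <polygon points="36.02,147.91 132.26,147.91 132.26,165.63 36.02,165.63" fill="none" stroke="#0000ff"/>
  <polygon points="266.37,172.71 260.49,158.53 246.31,152.65 232.13,158.53 226.25,172.71 232.13,186.89 246.31,192.77 260.49,186.89" fill="none" stroke="#000000"/>
  <polyline points="65.63,30.83 92.38,76.63 245.81,196.28 135.86,249.08 160.53,139.55" fill="none" stroke="#000000"/>
</svg>

Each laser-on run becomes one SVG element. Flip Y back into SVG space with y_svg = 277.91 − y_machine.

Run 1: power S490 maps to stroke `#000000` (score). The run is open, so emit a `<polyline>` with points (Y-flipped): 94.57,256.90 121.89,245.24 172.90,230.06 220.25,214.36 236.60,201.09.

Run 2: power S771 maps to stroke `#0000ff` (cut). The run returns to its start, so emit a `<polygon>` with points (Y-flipped): 36.02,147.91 132.26,147.91 132.26,165.63 36.02,165.63.

Run 3: the run's S490 means `#000000` (score). The run returns to its start, so emit a `<polygon>` with points (Y-flipped): 266.37,172.71 260.49,158.53 246.31,152.65 232.13,158.53 226.25,172.71 232.13,186.89 246.31,192.77 260.49,186.89.

Run 4: the run's S490 means `#000000` (score). The run is open, so emit a `<polyline>` with points (Y-flipped): 65.63,30.83 92.38,76.63 245.81,196.28 135.86,249.08 160.53,139.55.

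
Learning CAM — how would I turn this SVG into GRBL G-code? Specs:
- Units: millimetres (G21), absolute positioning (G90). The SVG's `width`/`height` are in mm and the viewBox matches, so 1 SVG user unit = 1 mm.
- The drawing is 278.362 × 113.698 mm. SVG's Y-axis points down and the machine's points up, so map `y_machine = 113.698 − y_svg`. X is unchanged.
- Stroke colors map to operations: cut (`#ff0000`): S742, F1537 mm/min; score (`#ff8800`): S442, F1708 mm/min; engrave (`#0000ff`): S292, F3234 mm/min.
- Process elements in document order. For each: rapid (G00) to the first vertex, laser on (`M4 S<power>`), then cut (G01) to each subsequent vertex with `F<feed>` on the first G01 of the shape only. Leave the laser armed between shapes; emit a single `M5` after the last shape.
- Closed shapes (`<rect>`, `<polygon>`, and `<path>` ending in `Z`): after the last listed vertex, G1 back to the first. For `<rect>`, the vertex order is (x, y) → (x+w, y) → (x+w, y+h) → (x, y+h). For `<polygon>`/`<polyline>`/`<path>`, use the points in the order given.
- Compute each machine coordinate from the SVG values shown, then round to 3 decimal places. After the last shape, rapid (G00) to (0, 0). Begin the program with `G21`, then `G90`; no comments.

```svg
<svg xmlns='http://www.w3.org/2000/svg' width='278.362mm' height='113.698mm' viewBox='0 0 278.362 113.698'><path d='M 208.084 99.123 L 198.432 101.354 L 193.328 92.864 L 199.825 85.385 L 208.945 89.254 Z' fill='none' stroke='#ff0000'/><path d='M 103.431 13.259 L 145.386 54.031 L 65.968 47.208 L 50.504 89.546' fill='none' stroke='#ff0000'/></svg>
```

1 u = 1 mm; y_m = 113.698 − y.

[1] `<path>` regular polygon, #ff0000→cut S742 F1537: (208.084,14.575) → (198.432,12.344) → (193.328,20.834) → (199.825,28.313) → (208.945,24.444) → (208.084,14.575) (closed)

[2] `<path>` open polyline, #ff0000→cut S742 F1537: (103.431,100.439) → (145.386,59.667) → (65.968,66.490) → (50.504,24.152)

G21
G90
G00 X208.084 Y14.575
M4 S742
G01 X198.432 Y12.344 F1537
G01 X193.328 Y20.834
G01 X199.825 Y28.313
G01 X208.945 Y24.444
G01 X208.084 Y14.575
G00 X103.431 Y100.439
M4 S742
G01 X145.386 Y59.667 F1537
G01 X65.968 Y66.490
G01 X50.504 Y24.152
M5
G00 X0.000 Y0.000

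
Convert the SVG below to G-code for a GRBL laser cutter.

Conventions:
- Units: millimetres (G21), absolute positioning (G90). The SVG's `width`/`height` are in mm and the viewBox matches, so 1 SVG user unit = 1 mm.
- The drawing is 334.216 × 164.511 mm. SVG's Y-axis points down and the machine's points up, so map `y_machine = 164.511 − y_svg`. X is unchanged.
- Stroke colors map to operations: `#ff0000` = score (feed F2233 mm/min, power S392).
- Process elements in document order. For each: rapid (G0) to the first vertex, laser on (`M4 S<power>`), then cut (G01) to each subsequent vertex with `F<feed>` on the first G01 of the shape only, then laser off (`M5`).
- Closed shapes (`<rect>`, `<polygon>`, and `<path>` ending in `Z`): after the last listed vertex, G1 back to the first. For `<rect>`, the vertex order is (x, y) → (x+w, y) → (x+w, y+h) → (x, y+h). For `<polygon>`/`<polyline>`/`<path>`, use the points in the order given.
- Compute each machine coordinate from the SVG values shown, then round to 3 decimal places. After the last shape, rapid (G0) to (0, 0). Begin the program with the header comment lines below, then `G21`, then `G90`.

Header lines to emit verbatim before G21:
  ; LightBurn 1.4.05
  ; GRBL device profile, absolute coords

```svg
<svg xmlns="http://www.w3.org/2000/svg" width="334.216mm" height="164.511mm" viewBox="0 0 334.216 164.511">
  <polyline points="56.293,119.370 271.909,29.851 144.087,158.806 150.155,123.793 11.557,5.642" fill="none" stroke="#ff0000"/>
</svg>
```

1 u = 1 mm; y_m = 164.511 − y.

[1] `<polyline>` open polyline, #ff0000→score S392 F2233: (56.293,45.141) → (271.909,134.660) → (144.087,5.705) → (150.155,40.718) → (11.557,158.869)

; LightBurn 1.4.05
; GRBL device profile, absolute coords
G21
G90
G0 X56.293 Y45.141
M4 S392
G01 X271.909 Y134.660 F2233
G01 X144.087 Y5.705
G01 X150.155 Y40.718
G01 X11.557 Y158.869
M5
G0 X0.000 Y0.000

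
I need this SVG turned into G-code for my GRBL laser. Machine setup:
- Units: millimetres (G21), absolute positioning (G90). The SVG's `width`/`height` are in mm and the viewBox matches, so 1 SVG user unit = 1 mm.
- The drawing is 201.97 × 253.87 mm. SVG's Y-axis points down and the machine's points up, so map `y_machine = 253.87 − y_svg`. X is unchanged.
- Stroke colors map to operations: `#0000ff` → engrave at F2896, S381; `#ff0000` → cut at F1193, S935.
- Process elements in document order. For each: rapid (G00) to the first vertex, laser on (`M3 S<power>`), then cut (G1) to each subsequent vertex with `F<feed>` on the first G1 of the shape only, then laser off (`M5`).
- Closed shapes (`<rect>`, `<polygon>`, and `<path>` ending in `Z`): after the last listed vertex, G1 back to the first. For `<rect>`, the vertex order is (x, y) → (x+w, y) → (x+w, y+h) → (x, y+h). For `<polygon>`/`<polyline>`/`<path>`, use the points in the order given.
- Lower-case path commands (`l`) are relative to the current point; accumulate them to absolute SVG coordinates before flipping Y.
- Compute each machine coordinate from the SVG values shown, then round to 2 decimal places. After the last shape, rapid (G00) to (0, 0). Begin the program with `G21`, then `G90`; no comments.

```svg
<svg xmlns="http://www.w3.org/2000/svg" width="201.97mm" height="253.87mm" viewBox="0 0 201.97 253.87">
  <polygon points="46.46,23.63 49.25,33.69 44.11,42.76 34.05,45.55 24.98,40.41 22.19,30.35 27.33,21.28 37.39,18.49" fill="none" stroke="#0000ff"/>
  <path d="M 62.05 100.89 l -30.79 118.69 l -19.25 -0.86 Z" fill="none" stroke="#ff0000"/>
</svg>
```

G21
G90
G00 X46.46 Y230.24
M3 S381
G1 X49.25 Y220.18 F2896
G1 X44.11 Y211.11
G1 X34.05 Y208.32
G1 X24.98 Y213.46
G1 X22.19 Y223.52
G1 X27.33 Y232.59
G1 X37.39 Y235.38
G1 X46.46 Y230.24
M5
G00 X62.05 Y152.98
M3 S935
G1 X31.26 Y34.29 F1193
G1 X12.01 Y35.15
G1 X62.05 Y152.98
M5
G00 X0.00 Y0.00

viewBox `0 0 201.97 253.87` with mm width/height → 1 unit = 1 mm. Flip: y_m = 253.87 − y_svg.

**Shape 1** — `<polygon>` regular polygon, stroke `#0000ff` → engrave (S381, F2896). Machine vertices: (46.46,230.24) → (49.25,220.18) → (44.11,211.11) → (34.05,208.32) → (24.98,213.46) → (22.19,223.52) → (27.33,232.59) → (37.39,235.38) → (46.46,230.24). Closed: final G1 returns to the first vertex.

**Shape 2** — `<path>` closed polygon, stroke `#ff0000` → cut (S935, F1193). Machine vertices: (62.05,152.98) → (31.26,34.29) → (12.01,35.15) → (62.05,152.98). Closed: final G1 returns to the first vertex.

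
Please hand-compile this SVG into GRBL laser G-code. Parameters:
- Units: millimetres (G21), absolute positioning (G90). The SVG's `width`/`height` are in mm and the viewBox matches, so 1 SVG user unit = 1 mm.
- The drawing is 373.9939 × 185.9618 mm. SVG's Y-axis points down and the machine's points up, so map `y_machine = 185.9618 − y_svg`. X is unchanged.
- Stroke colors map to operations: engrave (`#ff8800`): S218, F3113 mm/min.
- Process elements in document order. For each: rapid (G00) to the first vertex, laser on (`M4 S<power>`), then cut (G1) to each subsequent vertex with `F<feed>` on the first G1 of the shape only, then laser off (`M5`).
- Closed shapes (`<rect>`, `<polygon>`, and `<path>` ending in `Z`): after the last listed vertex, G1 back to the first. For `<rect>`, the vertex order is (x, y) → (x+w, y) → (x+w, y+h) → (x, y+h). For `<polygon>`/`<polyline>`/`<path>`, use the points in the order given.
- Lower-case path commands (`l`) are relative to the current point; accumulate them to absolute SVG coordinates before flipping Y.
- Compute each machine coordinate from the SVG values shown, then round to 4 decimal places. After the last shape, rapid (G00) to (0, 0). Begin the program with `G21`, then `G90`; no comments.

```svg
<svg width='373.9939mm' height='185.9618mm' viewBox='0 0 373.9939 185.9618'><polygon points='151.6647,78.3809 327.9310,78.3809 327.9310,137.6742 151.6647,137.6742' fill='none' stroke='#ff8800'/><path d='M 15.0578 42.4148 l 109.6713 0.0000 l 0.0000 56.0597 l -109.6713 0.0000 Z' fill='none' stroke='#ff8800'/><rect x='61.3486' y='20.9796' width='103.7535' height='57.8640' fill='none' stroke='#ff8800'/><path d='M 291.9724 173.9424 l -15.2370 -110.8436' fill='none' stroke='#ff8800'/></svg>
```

G21
G90
G00 X151.6647 Y107.5809
M4 S218
G1 X327.9310 Y107.5809 F3113
G1 X327.9310 Y48.2876
G1 X151.6647 Y48.2876
G1 X151.6647 Y107.5809
M5
G00 X15.0578 Y143.5470
M4 S218
G1 X124.7291 Y143.5470 F3113
G1 X124.7291 Y87.4873
G1 X15.0578 Y87.4873
G1 X15.0578 Y143.5470
M5
G00 X61.3486 Y164.9822
M4 S218
G1 X165.1021 Y164.9822 F3113
G1 X165.1021 Y107.1182
G1 X61.3486 Y107.1182
G1 X61.3486 Y164.9822
M5
G00 X291.9724 Y12.0194
M4 S218
G1 X276.7354 Y122.8630 F3113
M5
G00 X0.0000 Y0.0000

Since the viewBox matches the mm dimensions, user units are millimetres directly. The only transform is the Y-flip y_m = 185.9618 − y_svg.

Shape 1 is a rectangle drawn with `<polygon>`. Its stroke #ff8800 means engrave at S218, F3113. After flipping Y the toolpath is (151.6647,107.5809) → (327.9310,107.5809) → (327.9310,48.2876) → (151.6647,48.2876) → (151.6647,107.5809), returning to the start.

Shape 2 is a rectangle drawn with `<path>`. Its stroke #ff8800 means engrave at S218, F3113. After flipping Y the toolpath is (15.0578,143.5470) → (124.7291,143.5470) → (124.7291,87.4873) → (15.0578,87.4873) → (15.0578,143.5470), returning to the start.

Shape 3 is a rectangle drawn with `<rect>`. Its stroke #ff8800 means engrave at S218, F3113. After flipping Y the toolpath is (61.3486,164.9822) → (165.1021,164.9822) → (165.1021,107.1182) → (61.3486,107.1182) → (61.3486,164.9822), returning to the start.

Shape 4 is a line segment drawn with `<path>`. Its stroke #ff8800 means engrave at S218, F3113. After flipping Y the toolpath is (291.9724,12.0194) → (276.7354,122.8630).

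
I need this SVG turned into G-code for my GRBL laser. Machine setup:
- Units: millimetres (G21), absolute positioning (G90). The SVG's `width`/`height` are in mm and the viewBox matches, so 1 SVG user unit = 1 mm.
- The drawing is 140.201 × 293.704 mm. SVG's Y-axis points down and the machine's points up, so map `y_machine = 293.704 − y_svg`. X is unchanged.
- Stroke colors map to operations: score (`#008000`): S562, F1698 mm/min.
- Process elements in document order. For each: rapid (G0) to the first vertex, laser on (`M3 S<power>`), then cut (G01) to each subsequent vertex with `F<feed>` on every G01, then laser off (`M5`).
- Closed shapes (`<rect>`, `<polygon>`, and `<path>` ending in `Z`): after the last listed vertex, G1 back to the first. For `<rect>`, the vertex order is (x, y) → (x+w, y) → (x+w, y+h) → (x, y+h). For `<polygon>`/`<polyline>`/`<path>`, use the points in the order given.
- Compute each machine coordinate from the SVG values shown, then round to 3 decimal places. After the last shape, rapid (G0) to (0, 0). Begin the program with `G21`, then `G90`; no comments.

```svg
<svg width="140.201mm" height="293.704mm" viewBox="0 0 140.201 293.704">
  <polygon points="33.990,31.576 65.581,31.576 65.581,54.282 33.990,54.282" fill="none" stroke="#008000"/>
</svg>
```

G21
G90
G0 X33.990 Y262.128
M3 S562
G01 X65.581 Y262.128 F1698
G01 X65.581 Y239.422 F1698
G01 X33.990 Y239.422 F1698
G01 X33.990 Y262.128 F1698
M5
G0 X0.000 Y0.000

viewBox `0 0 140.201 293.704` with mm width/height → 1 unit = 1 mm. Flip: y_m = 293.704 − y_svg.

**Shape 1** — `<polygon>` rectangle, stroke `#008000` → score (S562, F1698). Machine vertices: (33.990,262.128) → (65.581,262.128) → (65.581,239.422) → (33.990,239.422) → (33.990,262.128). Closed: final G1 returns to the first vertex.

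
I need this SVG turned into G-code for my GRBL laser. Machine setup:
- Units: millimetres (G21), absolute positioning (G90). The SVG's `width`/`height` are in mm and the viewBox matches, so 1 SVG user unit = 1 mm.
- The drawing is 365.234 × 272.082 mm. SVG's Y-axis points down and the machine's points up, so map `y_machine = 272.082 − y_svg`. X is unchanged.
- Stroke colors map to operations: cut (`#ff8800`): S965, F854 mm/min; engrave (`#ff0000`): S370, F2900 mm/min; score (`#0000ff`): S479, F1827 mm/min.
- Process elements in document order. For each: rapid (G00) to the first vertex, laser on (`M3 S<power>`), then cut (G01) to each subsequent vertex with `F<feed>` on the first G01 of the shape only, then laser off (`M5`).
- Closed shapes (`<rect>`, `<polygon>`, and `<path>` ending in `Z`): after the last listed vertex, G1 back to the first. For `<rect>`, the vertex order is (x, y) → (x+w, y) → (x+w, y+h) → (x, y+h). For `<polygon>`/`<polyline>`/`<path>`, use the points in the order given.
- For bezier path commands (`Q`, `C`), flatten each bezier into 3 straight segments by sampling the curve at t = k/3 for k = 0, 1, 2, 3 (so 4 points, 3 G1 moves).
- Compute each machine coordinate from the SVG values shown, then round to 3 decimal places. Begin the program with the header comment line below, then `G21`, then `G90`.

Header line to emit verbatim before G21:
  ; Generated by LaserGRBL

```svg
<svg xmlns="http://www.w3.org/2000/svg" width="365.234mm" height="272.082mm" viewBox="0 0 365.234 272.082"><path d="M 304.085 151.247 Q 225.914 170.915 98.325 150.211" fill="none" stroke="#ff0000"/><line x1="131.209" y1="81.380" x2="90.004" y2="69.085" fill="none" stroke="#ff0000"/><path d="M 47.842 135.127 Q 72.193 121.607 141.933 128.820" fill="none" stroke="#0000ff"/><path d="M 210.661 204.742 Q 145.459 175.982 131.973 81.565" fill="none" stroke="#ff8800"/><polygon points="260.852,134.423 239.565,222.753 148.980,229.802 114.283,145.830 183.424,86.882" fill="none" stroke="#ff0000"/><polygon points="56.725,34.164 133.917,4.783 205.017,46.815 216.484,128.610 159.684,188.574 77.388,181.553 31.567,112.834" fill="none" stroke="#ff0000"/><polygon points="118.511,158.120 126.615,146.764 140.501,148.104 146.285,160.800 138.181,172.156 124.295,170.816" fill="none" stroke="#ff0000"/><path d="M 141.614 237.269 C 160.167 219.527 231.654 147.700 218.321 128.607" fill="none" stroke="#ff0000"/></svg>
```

; Generated by LaserGRBL
G21
G90
G00 X304.085 Y120.835
M3 S370
G01 X246.480 Y112.209 F2900
G01 X177.893 Y112.554
G01 X98.325 Y121.871
M5
G00 X131.209 Y190.702
M3 S370
G01 X90.004 Y202.997 F2900
M5
G00 X47.842 Y136.955
M3 S479
G01 X69.119 Y143.665 F1827
G01 X100.483 Y145.767
G01 X141.933 Y143.262
M5
G00 X210.661 Y67.340
M3 S965
G01 X172.939 Y93.809 F854
G01 X146.710 Y134.868
G01 X131.973 Y190.517
M5
G00 X260.852 Y137.659
M3 S370
G01 X239.565 Y49.329 F2900
G01 X148.980 Y42.280
G01 X114.283 Y126.252
G01 X183.424 Y185.200
G01 X260.852 Y137.659
M5
G00 X56.725 Y237.918
M3 S370
G01 X133.917 Y267.299 F2900
G01 X205.017 Y225.267
G01 X216.484 Y143.472
G01 X159.684 Y83.508
G01 X77.388 Y90.529
G01 X31.567 Y159.248
G01 X56.725 Y237.918
M5
G00 X118.511 Y113.962
M3 S370
G01 X126.615 Y125.318 F2900
G01 X140.501 Y123.978
G01 X146.285 Y111.282
G01 X138.181 Y99.926
G01 X124.295 Y101.266
G01 X118.511 Y113.962
M5
G00 X141.614 Y34.813
M3 S370
G01 X172.710 Y66.627 F2900
G01 X208.483 Y110.760
G01 X218.321 Y143.475
M5

1 u = 1 mm; y_m = 272.082 − y.

[1] `<path>` quadratic bezier, #ff0000→engrave S370 F2900: (304.085,120.835) → (246.480,112.209) → (177.893,112.554) → (98.325,121.871)

[2] `<line>` line segment, #ff0000→engrave S370 F2900: (131.209,190.702) → (90.004,202.997)

[3] `<path>` quadratic bezier, #0000ff→score S479 F1827: (47.842,136.955) → (69.119,143.665) → (100.483,145.767) → (141.933,143.262)

[4] `<path>` quadratic bezier, #ff8800→cut S965 F854: (210.661,67.340) → (172.939,93.809) → (146.710,134.868) → (131.973,190.517)

[5] `<polygon>` regular polygon, #ff0000→engrave S370 F2900: (260.852,137.659) → (239.565,49.329) → (148.980,42.280) → (114.283,126.252) → (183.424,185.200) → (260.852,137.659) (closed)

[6] `<polygon>` regular polygon, #ff0000→engrave S370 F2900: (56.725,237.918) → (133.917,267.299) → (205.017,225.267) → (216.484,143.472) → (159.684,83.508) → (77.388,90.529) → (31.567,159.248) → (56.725,237.918) (closed)

[7] `<polygon>` regular polygon, #ff0000→engrave S370 F2900: (118.511,113.962) → (126.615,125.318) → (140.501,123.978) → (146.285,111.282) → (138.181,99.926) → (124.295,101.266) → (118.511,113.962) (closed)

[8] `<path>` cubic bezier, #ff0000→engrave S370 F2900: (141.614,34.813) → (172.710,66.627) → (208.483,110.760) → (218.321,143.475)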